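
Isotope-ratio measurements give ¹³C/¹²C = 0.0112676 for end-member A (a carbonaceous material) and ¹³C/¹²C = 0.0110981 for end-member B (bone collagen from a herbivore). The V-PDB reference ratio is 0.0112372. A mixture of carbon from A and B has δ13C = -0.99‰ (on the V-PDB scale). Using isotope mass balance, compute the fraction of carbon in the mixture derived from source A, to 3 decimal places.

δ_A = (0.0112676/0.0112372 − 1)×1000 = (1.002705 − 1)×1000 = 2.705‰
δ_B = (0.0110981/0.0112372 − 1)×1000 = (0.987621 − 1)×1000 = -12.379‰
f_A = (δ_mix − δ_B)/(δ_A − δ_B) = (-0.99 − (-12.379))/(2.705 − (-12.379))
f_A = 11.389 / 15.084 = 0.7550

0.755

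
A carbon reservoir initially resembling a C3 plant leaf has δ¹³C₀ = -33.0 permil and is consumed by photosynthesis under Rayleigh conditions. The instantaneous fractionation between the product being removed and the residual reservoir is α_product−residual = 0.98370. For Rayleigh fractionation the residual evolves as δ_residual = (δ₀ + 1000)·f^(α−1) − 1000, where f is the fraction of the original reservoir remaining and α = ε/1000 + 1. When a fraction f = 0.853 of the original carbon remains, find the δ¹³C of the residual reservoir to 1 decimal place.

Rayleigh residual: δ_res = (δ₀ + 1000)·f^(α−1) − 1000
α − 1 = -0.01630
f^(α−1) = 0.853^(-0.01630) = 1.002595
δ_res = (-33.0 + 1000) × 1.002595 − 1000 = 969.509 − 1000 = -30.49 permil

-30.5 permil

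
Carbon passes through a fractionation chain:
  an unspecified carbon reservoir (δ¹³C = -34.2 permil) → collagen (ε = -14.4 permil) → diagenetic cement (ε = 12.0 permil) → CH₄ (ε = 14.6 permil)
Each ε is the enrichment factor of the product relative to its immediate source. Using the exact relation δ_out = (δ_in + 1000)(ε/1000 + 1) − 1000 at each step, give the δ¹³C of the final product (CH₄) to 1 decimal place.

-22.6 permil

step 1: δ = (-34.20 + 1000)·(-14.4/1000 + 1) − 1000 = -48.11 permil
step 2: δ = (-48.11 + 1000)·(12.0/1000 + 1) − 1000 = -36.68 permil
step 3: δ = (-36.68 + 1000)·(14.6/1000 + 1) − 1000 = -22.62 permil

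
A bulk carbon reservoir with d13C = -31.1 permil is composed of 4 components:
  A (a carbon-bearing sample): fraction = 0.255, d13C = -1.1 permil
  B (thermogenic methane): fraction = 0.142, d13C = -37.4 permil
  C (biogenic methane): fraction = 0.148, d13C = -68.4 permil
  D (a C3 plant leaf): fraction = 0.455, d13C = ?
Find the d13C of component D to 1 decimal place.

Isotope mass balance: δ_bulk = Σ fᵢ·δᵢ.
-31.1 = 0.255×(-1.1) + 0.142×(-37.4) + 0.148×(-68.4) + 0.455×δ_D
0.455·δ_D = -31.1 − (-15.715) = -15.386
δ_D = -15.386 / 0.455 = -33.81 permil

-33.8 permil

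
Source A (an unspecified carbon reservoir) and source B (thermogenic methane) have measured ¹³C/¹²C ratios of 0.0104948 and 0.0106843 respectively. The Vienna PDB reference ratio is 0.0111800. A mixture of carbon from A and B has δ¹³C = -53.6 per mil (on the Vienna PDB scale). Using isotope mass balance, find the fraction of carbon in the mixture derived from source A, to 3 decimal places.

0.546

δ_A = (0.0104948/0.0111800 − 1)×1000 = (0.938712 − 1)×1000 = -61.288 per mil
δ_B = (0.0106843/0.0111800 − 1)×1000 = (0.955662 − 1)×1000 = -44.338 per mil
f_A = (δ_mix − δ_B)/(δ_A − δ_B) = (-53.6 − (-44.338))/(-61.288 − (-44.338))
f_A = -9.262 / -16.950 = 0.5464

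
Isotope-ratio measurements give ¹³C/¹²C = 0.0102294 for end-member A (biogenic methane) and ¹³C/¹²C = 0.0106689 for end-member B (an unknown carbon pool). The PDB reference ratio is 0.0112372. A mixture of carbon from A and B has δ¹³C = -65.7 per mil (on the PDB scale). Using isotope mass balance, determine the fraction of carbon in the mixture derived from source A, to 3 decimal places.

δ_A = (0.0102294/0.0112372 − 1)×1000 = (0.910316 − 1)×1000 = -89.684 per mil
δ_B = (0.0106689/0.0112372 − 1)×1000 = (0.949427 − 1)×1000 = -50.573 per mil
f_A = (δ_mix − δ_B)/(δ_A − δ_B) = (-65.7 − (-50.573))/(-89.684 − (-50.573))
f_A = -15.127 / -39.111 = 0.3868

0.387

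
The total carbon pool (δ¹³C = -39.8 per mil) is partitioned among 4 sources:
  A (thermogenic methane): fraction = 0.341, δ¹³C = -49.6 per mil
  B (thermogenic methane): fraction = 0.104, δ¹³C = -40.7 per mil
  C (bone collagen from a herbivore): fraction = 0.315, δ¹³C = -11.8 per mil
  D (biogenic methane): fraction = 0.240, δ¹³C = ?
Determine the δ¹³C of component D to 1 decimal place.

Isotope mass balance: δ_bulk = Σ fᵢ·δᵢ.
-39.8 = 0.341×(-49.6) + 0.104×(-40.7) + 0.315×(-11.8) + 0.240×δ_D
0.240·δ_D = -39.8 − (-24.863) = -14.937
δ_D = -14.937 / 0.240 = -62.24 per mil

-62.2 per mil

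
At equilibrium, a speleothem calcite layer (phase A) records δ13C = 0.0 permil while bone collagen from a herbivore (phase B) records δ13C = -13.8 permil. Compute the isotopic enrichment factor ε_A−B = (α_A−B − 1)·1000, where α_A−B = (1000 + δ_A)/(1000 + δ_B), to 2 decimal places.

α_A−B = (1000 + 0.0) / (1000 + -13.8) = 1000.0 / 986.2 = 1.013993
ε_A−B = (1.013993 − 1) × 1000 = 13.993 permil
(The approximation ε ≈ δ_A − δ_B would give 13.8 permil.)

13.99 permil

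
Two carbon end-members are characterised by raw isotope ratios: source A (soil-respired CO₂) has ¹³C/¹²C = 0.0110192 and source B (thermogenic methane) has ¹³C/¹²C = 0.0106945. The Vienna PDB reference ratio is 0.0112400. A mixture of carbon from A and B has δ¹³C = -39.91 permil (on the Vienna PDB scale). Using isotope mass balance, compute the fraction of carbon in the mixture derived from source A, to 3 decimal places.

0.298

δ_A = (0.0110192/0.0112400 − 1)×1000 = (0.980356 − 1)×1000 = -19.644 permil
δ_B = (0.0106945/0.0112400 − 1)×1000 = (0.951468 − 1)×1000 = -48.532 permil
f_A = (δ_mix − δ_B)/(δ_A − δ_B) = (-39.91 − (-48.532))/(-19.644 − (-48.532))
f_A = 8.622 / 28.888 = 0.2985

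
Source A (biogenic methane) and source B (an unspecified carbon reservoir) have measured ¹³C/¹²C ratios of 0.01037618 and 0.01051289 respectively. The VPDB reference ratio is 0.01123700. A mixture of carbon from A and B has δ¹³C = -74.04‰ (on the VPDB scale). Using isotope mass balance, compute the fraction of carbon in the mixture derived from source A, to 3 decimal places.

δ_A = (0.01037618/0.01123700 − 1)×1000 = (0.923394 − 1)×1000 = -76.606‰
δ_B = (0.01051289/0.01123700 − 1)×1000 = (0.935560 − 1)×1000 = -64.440‰
f_A = (δ_mix − δ_B)/(δ_A − δ_B) = (-74.04 − (-64.440))/(-76.606 − (-64.440))
f_A = -9.600 / -12.166 = 0.7891

0.789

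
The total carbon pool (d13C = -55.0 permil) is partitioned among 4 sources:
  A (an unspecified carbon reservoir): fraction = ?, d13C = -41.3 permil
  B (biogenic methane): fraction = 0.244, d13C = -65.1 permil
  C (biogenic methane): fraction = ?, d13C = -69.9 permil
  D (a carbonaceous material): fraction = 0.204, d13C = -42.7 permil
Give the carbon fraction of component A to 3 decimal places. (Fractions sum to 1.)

Let f_A and f_C be the unknown fractions; fractions sum to 1 so f_A + f_C = 0.552.
Mass balance: Σ fᵢ·δᵢ = δ_bulk ⇒ f_A·(-41.3) + f_C·(-69.9) = -55.0 − (-24.595) = -30.405
Substitute f_C = 0.552 − f_A:
f_A·(-41.3 − -69.9) = -30.405 − 0.552×(-69.9) = 8.180
f_A = 8.180 / 28.6 = 0.2860

0.286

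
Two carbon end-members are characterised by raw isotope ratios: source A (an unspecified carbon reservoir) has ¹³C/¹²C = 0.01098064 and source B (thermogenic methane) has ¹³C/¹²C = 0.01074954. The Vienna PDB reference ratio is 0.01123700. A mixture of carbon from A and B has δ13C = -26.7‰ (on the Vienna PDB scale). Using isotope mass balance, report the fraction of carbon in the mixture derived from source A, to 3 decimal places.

0.811

δ_A = (0.01098064/0.01123700 − 1)×1000 = (0.977186 − 1)×1000 = -22.814‰
δ_B = (0.01074954/0.01123700 − 1)×1000 = (0.956620 − 1)×1000 = -43.380‰
f_A = (δ_mix − δ_B)/(δ_A − δ_B) = (-26.7 − (-43.380))/(-22.814 − (-43.380))
f_A = 16.680 / 20.566 = 0.8110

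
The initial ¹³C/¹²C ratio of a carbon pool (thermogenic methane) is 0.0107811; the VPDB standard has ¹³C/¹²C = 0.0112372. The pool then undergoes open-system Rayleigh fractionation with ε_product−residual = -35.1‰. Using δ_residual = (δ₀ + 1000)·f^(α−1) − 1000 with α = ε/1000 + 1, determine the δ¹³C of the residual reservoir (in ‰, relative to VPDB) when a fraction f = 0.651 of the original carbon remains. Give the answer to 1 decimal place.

-26.0‰

δ₀ = (0.0107811/0.0112372 − 1)×1000 = (0.959412 − 1)×1000 = -40.588‰
α − 1 = ε/1000 = -0.0351
f^(α−1) = 0.651^(-0.0351) = 1.015181
δ_res = (-40.588 + 1000) × 1.015181 − 1000 = 973.976 − 1000 = -26.02‰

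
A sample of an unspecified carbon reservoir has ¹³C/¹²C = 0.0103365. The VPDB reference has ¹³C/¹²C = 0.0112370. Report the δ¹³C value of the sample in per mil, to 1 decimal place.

-80.1 per mil

δ¹³C = (R_sample / R_standard − 1) × 1000
R_sample / R_standard = 0.0103365 / 0.0112370 = 0.919863
δ¹³C = (0.919863 − 1) × 1000 = -80.14 per mil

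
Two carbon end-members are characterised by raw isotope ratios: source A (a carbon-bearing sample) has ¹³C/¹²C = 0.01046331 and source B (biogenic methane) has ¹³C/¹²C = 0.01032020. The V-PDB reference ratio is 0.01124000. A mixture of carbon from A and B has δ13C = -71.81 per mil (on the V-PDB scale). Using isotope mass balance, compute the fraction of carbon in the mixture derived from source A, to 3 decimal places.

δ_A = (0.01046331/0.01124000 − 1)×1000 = (0.930899 − 1)×1000 = -69.101 per mil
δ_B = (0.01032020/0.01124000 − 1)×1000 = (0.918167 − 1)×1000 = -81.833 per mil
f_A = (δ_mix − δ_B)/(δ_A − δ_B) = (-71.81 − (-81.833))/(-69.101 − (-81.833))
f_A = 10.023 / 12.732 = 0.7872

0.787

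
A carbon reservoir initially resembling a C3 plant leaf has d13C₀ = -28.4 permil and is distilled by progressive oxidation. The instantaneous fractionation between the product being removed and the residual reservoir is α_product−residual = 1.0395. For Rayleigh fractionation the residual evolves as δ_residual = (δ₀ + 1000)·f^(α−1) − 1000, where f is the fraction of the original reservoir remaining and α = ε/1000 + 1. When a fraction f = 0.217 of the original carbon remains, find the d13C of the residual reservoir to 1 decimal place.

Rayleigh residual: δ_res = (δ₀ + 1000)·f^(α−1) − 1000
α − 1 = 0.03950
f^(α−1) = 0.217^(0.03950) = 0.941435
δ_res = (-28.4 + 1000) × 0.941435 − 1000 = 914.698 − 1000 = -85.30 permil

-85.3 permil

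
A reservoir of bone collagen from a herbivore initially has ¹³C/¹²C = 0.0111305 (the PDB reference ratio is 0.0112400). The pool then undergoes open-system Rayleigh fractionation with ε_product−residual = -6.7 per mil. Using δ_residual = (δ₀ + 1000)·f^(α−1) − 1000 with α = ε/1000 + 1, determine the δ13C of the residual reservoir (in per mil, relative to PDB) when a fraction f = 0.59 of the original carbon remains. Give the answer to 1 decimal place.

-6.2 per mil

δ₀ = (0.0111305/0.0112400 − 1)×1000 = (0.990258 − 1)×1000 = -9.742 per mil
α − 1 = ε/1000 = -0.0067
f^(α−1) = 0.59^(-0.0067) = 1.003541
δ_res = (-9.742 + 1000) × 1.003541 − 1000 = 993.765 − 1000 = -6.24 per mil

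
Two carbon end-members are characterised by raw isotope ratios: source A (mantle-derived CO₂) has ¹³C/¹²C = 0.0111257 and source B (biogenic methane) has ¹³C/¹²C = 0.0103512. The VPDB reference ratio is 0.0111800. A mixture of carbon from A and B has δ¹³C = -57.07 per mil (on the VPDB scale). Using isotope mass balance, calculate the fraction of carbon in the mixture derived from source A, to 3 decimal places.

δ_A = (0.0111257/0.0111800 − 1)×1000 = (0.995143 − 1)×1000 = -4.857 per mil
δ_B = (0.0103512/0.0111800 − 1)×1000 = (0.925868 − 1)×1000 = -74.132 per mil
f_A = (δ_mix − δ_B)/(δ_A − δ_B) = (-57.07 − (-74.132))/(-4.857 − (-74.132))
f_A = 17.062 / 69.275 = 0.2463

0.246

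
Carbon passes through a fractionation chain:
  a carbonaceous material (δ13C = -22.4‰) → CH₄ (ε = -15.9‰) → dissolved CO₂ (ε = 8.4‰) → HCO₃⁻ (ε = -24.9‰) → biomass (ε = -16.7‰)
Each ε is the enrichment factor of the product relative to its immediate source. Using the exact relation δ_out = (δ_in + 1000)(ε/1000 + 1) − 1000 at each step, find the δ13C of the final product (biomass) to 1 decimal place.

step 1: δ = (-22.40 + 1000)·(-15.9/1000 + 1) − 1000 = -37.94‰
step 2: δ = (-37.94 + 1000)·(8.4/1000 + 1) − 1000 = -29.86‰
step 3: δ = (-29.86 + 1000)·(-24.9/1000 + 1) − 1000 = -54.02‰
step 4: δ = (-54.02 + 1000)·(-16.7/1000 + 1) − 1000 = -69.82‰

-69.8‰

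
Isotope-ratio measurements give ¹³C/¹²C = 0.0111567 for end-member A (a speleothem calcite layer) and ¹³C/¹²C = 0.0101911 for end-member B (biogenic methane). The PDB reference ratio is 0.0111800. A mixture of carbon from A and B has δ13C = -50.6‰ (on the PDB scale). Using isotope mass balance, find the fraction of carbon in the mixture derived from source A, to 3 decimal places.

0.438

δ_A = (0.0111567/0.0111800 − 1)×1000 = (0.997916 − 1)×1000 = -2.084‰
δ_B = (0.0101911/0.0111800 − 1)×1000 = (0.911547 − 1)×1000 = -88.453‰
f_A = (δ_mix − δ_B)/(δ_A − δ_B) = (-50.6 − (-88.453))/(-2.084 − (-88.453))
f_A = 37.853 / 86.369 = 0.4383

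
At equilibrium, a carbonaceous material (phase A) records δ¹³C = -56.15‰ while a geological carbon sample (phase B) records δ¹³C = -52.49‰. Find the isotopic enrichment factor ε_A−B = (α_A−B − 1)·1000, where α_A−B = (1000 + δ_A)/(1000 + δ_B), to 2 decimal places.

-3.86‰

α_A−B = (1000 + -56.15) / (1000 + -52.49) = 943.85 / 947.51 = 0.996137
ε_A−B = (0.996137 − 1) × 1000 = -3.863‰
(The approximation ε ≈ δ_A − δ_B would give -3.66‰.)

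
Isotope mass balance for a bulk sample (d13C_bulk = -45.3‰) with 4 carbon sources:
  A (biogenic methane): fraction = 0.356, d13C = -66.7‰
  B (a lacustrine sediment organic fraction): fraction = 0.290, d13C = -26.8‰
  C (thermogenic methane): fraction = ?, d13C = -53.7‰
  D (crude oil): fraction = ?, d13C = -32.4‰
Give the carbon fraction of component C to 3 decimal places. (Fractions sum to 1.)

Let f_C and f_D be the unknown fractions; fractions sum to 1 so f_C + f_D = 0.354.
Mass balance: Σ fᵢ·δᵢ = δ_bulk ⇒ f_C·(-53.7) + f_D·(-32.4) = -45.3 − (-31.517) = -13.783
Substitute f_D = 0.354 − f_C:
f_C·(-53.7 − -32.4) = -13.783 − 0.354×(-32.4) = -2.313
f_C = -2.313 / -21.3 = 0.1086

0.109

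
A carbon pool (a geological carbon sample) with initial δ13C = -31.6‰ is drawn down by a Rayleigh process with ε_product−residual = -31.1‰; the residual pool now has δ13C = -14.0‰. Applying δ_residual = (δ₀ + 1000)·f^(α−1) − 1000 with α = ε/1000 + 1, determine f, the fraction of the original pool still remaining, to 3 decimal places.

α − 1 = ε/1000 = -0.0311
(δ_res + 1000)/(δ₀ + 1000) = (-14.0 + 1000)/(-31.6 + 1000) = 986.0/968.4 = 1.018174
f = 1.018174^(1/-0.0311) = exp(ln(1.018174)/-0.0311) = exp(0.01801/-0.0311)
f = exp(-0.5791) = 0.5604

0.560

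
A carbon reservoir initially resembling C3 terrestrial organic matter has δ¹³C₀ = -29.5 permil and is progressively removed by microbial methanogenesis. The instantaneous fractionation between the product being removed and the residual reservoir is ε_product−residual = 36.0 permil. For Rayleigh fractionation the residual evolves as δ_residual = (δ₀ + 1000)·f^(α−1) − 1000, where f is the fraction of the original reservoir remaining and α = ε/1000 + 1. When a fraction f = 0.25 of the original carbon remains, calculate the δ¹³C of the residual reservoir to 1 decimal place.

-76.7 permil

Rayleigh residual: δ_res = (δ₀ + 1000)·f^(α−1) − 1000
α = ε/1000 + 1 = 1.03600, so α − 1 = 0.03600
f^(α−1) = 0.25^(0.03600) = 0.951318
δ_res = (-29.5 + 1000) × 0.951318 − 1000 = 923.254 − 1000 = -76.75 permil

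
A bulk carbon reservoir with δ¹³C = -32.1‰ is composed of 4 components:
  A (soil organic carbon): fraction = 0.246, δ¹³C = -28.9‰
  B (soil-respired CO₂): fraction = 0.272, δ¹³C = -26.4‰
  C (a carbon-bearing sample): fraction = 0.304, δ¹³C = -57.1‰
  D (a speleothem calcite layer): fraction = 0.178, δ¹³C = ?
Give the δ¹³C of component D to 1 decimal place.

-2.5‰

Isotope mass balance: δ_bulk = Σ fᵢ·δᵢ.
-32.1 = 0.246×(-28.9) + 0.272×(-26.4) + 0.304×(-57.1) + 0.178×δ_D
0.178·δ_D = -32.1 − (-31.649) = -0.451
δ_D = -0.451 / 0.178 = -2.54‰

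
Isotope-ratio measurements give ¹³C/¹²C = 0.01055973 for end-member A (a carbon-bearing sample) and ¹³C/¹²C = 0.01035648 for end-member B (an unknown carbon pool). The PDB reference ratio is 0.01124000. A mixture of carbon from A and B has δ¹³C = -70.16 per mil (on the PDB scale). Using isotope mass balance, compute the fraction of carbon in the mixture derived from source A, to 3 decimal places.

δ_A = (0.01055973/0.01124000 − 1)×1000 = (0.939478 − 1)×1000 = -60.522 per mil
δ_B = (0.01035648/0.01124000 − 1)×1000 = (0.921395 − 1)×1000 = -78.605 per mil
f_A = (δ_mix − δ_B)/(δ_A − δ_B) = (-70.16 − (-78.605))/(-60.522 − (-78.605))
f_A = 8.445 / 18.083 = 0.4670

0.467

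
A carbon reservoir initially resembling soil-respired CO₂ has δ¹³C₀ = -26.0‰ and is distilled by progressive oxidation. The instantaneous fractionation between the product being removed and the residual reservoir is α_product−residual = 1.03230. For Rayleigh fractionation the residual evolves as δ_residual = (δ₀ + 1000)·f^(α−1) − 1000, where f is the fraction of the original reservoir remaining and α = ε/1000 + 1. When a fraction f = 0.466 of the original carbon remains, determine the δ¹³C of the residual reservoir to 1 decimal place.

Rayleigh residual: δ_res = (δ₀ + 1000)·f^(α−1) − 1000
α − 1 = 0.03230
f^(α−1) = 0.466^(0.03230) = 0.975638
δ_res = (-26.0 + 1000) × 0.975638 − 1000 = 950.272 − 1000 = -49.73‰

-49.7‰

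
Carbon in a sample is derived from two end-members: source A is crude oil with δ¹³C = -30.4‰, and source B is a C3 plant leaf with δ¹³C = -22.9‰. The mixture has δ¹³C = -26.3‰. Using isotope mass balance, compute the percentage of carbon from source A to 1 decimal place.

45.3%

δ_mix = f_A·δ_A + (1 − f_A)·δ_B  ⇒  f_A = (δ_mix − δ_B)/(δ_A − δ_B)
f_A = (-26.3 − (-22.9)) / (-30.4 − (-22.9))
f_A = -3.4 / -7.5 = 0.4533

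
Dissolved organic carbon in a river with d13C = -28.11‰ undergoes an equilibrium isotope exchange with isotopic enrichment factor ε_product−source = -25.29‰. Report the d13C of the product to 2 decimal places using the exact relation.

To first order, δ_product ≈ δ_source + ε = -53.40‰.
Exactly, δ_product = (δ_source + 1000)·(ε/1000 + 1) − 1000.
δ_product = (-28.11 + 1000) × (-25.29/1000 + 1) − 1000
δ_product = -52.689‰

-52.69‰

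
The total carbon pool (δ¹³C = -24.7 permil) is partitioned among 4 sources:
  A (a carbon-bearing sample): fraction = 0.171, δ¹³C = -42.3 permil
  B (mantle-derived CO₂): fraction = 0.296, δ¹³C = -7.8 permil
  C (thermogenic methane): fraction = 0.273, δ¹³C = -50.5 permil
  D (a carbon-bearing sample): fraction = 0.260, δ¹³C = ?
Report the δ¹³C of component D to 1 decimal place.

Isotope mass balance: δ_bulk = Σ fᵢ·δᵢ.
-24.7 = 0.171×(-42.3) + 0.296×(-7.8) + 0.273×(-50.5) + 0.260×δ_D
0.260·δ_D = -24.7 − (-23.329) = -1.371
δ_D = -1.371 / 0.260 = -5.27 permil

-5.3 permil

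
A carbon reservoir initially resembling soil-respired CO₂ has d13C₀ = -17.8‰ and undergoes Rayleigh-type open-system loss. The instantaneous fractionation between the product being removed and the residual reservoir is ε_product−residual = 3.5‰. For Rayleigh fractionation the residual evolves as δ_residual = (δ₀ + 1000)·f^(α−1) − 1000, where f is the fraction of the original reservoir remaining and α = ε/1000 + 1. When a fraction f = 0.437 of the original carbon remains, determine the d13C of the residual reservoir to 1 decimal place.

-20.6‰

Rayleigh residual: δ_res = (δ₀ + 1000)·f^(α−1) − 1000
α = ε/1000 + 1 = 1.00350, so α − 1 = 0.00350
f^(α−1) = 0.437^(0.00350) = 0.997107
δ_res = (-17.8 + 1000) × 0.997107 − 1000 = 979.358 − 1000 = -20.64‰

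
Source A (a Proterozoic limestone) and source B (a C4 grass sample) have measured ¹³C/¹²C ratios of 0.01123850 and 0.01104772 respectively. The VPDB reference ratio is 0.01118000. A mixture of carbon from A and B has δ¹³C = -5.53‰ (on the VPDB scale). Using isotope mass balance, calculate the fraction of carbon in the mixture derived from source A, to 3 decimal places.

δ_A = (0.01123850/0.01118000 − 1)×1000 = (1.005233 − 1)×1000 = 5.233‰
δ_B = (0.01104772/0.01118000 − 1)×1000 = (0.988168 − 1)×1000 = -11.832‰
f_A = (δ_mix − δ_B)/(δ_A − δ_B) = (-5.53 − (-11.832))/(5.233 − (-11.832))
f_A = 6.302 / 17.064 = 0.3693

0.369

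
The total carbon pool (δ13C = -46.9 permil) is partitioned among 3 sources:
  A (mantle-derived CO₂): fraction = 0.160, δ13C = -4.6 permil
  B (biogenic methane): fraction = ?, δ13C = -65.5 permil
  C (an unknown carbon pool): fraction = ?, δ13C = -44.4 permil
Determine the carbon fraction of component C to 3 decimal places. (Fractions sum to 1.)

Let f_C and f_B be the unknown fractions; fractions sum to 1 so f_C + f_B = 0.840.
Mass balance: Σ fᵢ·δᵢ = δ_bulk ⇒ f_C·(-44.4) + f_B·(-65.5) = -46.9 − (-0.736) = -46.164
Substitute f_B = 0.840 − f_C:
f_C·(-44.4 − -65.5) = -46.164 − 0.840×(-65.5) = 8.856
f_C = 8.856 / 21.1 = 0.4197

0.420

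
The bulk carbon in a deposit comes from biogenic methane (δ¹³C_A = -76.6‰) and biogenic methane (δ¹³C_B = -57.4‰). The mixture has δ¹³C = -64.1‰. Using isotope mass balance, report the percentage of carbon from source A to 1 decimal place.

δ_mix = f_A·δ_A + (1 − f_A)·δ_B  ⇒  f_A = (δ_mix − δ_B)/(δ_A − δ_B)
f_A = (-64.1 − (-57.4)) / (-76.6 − (-57.4))
f_A = -6.7 / -19.2 = 0.3490

34.9%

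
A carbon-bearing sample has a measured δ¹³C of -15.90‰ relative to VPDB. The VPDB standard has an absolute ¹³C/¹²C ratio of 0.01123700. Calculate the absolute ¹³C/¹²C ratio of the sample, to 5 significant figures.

R_sample = R_standard × (δ¹³C/1000 + 1)
R_sample = 0.01123700 × (-15.90/1000 + 1) = 0.01123700 × 0.984100
R_sample = 0.0110583

0.011058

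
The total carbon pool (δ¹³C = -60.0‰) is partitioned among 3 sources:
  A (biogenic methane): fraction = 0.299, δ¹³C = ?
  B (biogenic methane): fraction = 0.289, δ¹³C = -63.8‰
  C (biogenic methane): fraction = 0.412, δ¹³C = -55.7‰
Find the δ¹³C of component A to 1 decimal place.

Isotope mass balance: δ_bulk = Σ fᵢ·δᵢ.
-60.0 = 0.299×δ_A + 0.289×(-63.8) + 0.412×(-55.7)
0.299·δ_A = -60.0 − (-41.387) = -18.613
δ_A = -18.613 / 0.299 = -62.25‰

-62.3‰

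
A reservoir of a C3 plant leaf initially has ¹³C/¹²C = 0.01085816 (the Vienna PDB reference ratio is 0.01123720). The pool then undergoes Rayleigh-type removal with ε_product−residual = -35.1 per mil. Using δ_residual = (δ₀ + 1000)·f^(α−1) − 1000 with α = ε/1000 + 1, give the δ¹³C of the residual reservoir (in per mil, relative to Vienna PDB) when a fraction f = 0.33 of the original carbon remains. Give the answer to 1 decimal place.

δ₀ = (0.01085816/0.01123720 − 1)×1000 = (0.966269 − 1)×1000 = -33.731 per mil
α − 1 = ε/1000 = -0.0351
f^(α−1) = 0.33^(-0.0351) = 1.039681
δ_res = (-33.731 + 1000) × 1.039681 − 1000 = 1004.612 − 1000 = 4.61 per mil

4.6 per mil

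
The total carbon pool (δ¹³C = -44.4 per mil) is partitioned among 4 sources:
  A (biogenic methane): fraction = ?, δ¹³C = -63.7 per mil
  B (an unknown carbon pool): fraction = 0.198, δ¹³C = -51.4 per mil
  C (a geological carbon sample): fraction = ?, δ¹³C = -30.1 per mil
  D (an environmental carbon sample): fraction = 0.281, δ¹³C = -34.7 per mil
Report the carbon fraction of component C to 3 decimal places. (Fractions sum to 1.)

Let f_C and f_A be the unknown fractions; fractions sum to 1 so f_C + f_A = 0.521.
Mass balance: Σ fᵢ·δᵢ = δ_bulk ⇒ f_C·(-30.1) + f_A·(-63.7) = -44.4 − (-19.928) = -24.472
Substitute f_A = 0.521 − f_C:
f_C·(-30.1 − -63.7) = -24.472 − 0.521×(-63.7) = 8.716
f_C = 8.716 / 33.6 = 0.2594

0.259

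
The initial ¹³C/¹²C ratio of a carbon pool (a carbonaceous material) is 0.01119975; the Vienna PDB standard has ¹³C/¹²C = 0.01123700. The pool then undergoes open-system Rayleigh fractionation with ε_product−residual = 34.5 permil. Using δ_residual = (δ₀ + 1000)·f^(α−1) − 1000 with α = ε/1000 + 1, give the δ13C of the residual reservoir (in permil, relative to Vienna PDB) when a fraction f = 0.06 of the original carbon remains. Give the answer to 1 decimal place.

δ₀ = (0.01119975/0.01123700 − 1)×1000 = (0.996685 − 1)×1000 = -3.315 permil
α − 1 = ε/1000 = 0.0345
f^(α−1) = 0.06^(0.0345) = 0.907499
δ_res = (-3.315 + 1000) × 0.907499 − 1000 = 904.491 − 1000 = -95.51 permil

-95.5 permil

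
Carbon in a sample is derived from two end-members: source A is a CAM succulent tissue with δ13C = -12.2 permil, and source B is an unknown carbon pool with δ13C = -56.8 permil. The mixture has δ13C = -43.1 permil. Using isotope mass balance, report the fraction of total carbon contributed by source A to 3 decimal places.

0.307

δ_mix = f_A·δ_A + (1 − f_A)·δ_B  ⇒  f_A = (δ_mix − δ_B)/(δ_A − δ_B)
f_A = (-43.1 − (-56.8)) / (-12.2 − (-56.8))
f_A = 13.7 / 44.6 = 0.3072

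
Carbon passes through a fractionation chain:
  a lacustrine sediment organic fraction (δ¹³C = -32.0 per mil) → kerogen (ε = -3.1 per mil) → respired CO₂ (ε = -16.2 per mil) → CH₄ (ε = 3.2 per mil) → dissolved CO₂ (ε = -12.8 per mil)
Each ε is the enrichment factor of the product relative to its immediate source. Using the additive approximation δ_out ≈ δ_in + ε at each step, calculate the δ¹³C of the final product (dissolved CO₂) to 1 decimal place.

-60.9 per mil

step 1: δ ≈ -32.0 + (-3.1) = -35.1 per mil
step 2: δ ≈ -35.1 + (-16.2) = -51.3 per mil
step 3: δ ≈ -51.3 + (3.2) = -48.1 per mil
step 4: δ ≈ -48.1 + (-12.8) = -60.9 per mil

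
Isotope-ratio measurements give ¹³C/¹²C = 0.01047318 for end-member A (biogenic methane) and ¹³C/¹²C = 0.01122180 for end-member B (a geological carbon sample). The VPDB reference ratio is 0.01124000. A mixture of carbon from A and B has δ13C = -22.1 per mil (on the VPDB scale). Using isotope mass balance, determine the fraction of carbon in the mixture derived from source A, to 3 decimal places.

δ_A = (0.01047318/0.01124000 − 1)×1000 = (0.931778 − 1)×1000 = -68.222 per mil
δ_B = (0.01122180/0.01124000 − 1)×1000 = (0.998381 − 1)×1000 = -1.619 per mil
f_A = (δ_mix − δ_B)/(δ_A − δ_B) = (-22.1 − (-1.619))/(-68.222 − (-1.619))
f_A = -20.481 / -66.603 = 0.3075

0.308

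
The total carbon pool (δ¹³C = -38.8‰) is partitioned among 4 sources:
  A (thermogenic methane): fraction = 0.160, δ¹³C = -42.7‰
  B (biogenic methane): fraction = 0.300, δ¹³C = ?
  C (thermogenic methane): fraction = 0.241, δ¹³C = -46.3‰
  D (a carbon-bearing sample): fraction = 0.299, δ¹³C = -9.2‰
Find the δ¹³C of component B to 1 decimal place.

Isotope mass balance: δ_bulk = Σ fᵢ·δᵢ.
-38.8 = 0.160×(-42.7) + 0.300×δ_B + 0.241×(-46.3) + 0.299×(-9.2)
0.300·δ_B = -38.8 − (-20.741) = -18.059
δ_B = -18.059 / 0.300 = -60.20‰

-60.2‰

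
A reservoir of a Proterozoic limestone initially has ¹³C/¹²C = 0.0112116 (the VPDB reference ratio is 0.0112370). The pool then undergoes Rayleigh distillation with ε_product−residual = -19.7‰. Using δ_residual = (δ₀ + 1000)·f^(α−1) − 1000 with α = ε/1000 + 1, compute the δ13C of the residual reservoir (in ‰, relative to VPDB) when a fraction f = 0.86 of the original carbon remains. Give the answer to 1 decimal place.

δ₀ = (0.0112116/0.0112370 − 1)×1000 = (0.997740 − 1)×1000 = -2.260‰
α − 1 = ε/1000 = -0.0197
f^(α−1) = 0.86^(-0.0197) = 1.002976
δ_res = (-2.260 + 1000) × 1.002976 − 1000 = 1000.709 − 1000 = 0.71‰

0.7‰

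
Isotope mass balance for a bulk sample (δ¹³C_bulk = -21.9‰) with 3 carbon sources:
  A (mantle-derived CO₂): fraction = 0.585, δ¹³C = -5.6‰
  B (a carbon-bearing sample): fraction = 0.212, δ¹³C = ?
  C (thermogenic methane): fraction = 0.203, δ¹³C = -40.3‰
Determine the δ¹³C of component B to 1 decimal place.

-49.3‰

Isotope mass balance: δ_bulk = Σ fᵢ·δᵢ.
-21.9 = 0.585×(-5.6) + 0.212×δ_B + 0.203×(-40.3)
0.212·δ_B = -21.9 − (-11.457) = -10.443
δ_B = -10.443 / 0.212 = -49.26‰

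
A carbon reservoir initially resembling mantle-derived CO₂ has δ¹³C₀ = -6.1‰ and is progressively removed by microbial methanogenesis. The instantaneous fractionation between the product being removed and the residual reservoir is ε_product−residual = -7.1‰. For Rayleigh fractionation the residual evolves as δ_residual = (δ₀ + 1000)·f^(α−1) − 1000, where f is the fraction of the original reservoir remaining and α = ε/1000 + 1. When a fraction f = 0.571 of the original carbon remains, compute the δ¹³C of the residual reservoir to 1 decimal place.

-2.1‰

Rayleigh residual: δ_res = (δ₀ + 1000)·f^(α−1) − 1000
α = ε/1000 + 1 = 0.99290, so α − 1 = -0.00710
f^(α−1) = 0.571^(-0.00710) = 1.003987
δ_res = (-6.1 + 1000) × 1.003987 − 1000 = 997.862 − 1000 = -2.14‰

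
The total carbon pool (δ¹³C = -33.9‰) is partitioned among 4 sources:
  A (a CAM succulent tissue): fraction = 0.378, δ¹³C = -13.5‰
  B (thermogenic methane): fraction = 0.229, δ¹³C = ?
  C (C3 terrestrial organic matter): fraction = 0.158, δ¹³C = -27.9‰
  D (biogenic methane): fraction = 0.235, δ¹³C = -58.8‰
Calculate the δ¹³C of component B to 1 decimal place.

-46.2‰

Isotope mass balance: δ_bulk = Σ fᵢ·δᵢ.
-33.9 = 0.378×(-13.5) + 0.229×δ_B + 0.158×(-27.9) + 0.235×(-58.8)
0.229·δ_B = -33.9 − (-23.329) = -10.571
δ_B = -10.571 / 0.229 = -46.16‰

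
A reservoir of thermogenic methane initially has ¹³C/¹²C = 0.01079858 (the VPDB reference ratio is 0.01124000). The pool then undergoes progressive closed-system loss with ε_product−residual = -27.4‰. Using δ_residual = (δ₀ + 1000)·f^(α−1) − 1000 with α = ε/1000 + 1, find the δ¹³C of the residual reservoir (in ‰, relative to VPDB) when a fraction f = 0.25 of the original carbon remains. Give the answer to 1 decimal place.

δ₀ = (0.01079858/0.01124000 − 1)×1000 = (0.960728 − 1)×1000 = -39.272‰
α − 1 = ε/1000 = -0.0274
f^(α−1) = 0.25^(-0.0274) = 1.038715
δ_res = (-39.272 + 1000) × 1.038715 − 1000 = 997.922 − 1000 = -2.08‰

-2.1‰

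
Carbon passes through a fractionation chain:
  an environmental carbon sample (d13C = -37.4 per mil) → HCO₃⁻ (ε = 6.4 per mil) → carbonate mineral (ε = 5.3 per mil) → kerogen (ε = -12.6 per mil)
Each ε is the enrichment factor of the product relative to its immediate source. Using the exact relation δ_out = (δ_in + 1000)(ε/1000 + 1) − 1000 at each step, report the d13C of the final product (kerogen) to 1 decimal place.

step 1: δ = (-37.40 + 1000)·(6.4/1000 + 1) − 1000 = -31.24 per mil
step 2: δ = (-31.24 + 1000)·(5.3/1000 + 1) − 1000 = -26.10 per mil
step 3: δ = (-26.10 + 1000)·(-12.6/1000 + 1) − 1000 = -38.38 per mil

-38.4 per mil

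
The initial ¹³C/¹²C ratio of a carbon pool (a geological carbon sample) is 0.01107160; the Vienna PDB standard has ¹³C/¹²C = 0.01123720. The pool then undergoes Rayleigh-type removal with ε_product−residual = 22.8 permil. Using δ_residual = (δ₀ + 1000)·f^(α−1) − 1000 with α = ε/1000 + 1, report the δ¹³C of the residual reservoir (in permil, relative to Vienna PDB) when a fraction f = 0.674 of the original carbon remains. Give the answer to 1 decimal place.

δ₀ = (0.01107160/0.01123720 − 1)×1000 = (0.985263 − 1)×1000 = -14.737 permil
α − 1 = ε/1000 = 0.0228
f^(α−1) = 0.674^(0.0228) = 0.991045
δ_res = (-14.737 + 1000) × 0.991045 − 1000 = 976.440 − 1000 = -23.56 permil

-23.6 permil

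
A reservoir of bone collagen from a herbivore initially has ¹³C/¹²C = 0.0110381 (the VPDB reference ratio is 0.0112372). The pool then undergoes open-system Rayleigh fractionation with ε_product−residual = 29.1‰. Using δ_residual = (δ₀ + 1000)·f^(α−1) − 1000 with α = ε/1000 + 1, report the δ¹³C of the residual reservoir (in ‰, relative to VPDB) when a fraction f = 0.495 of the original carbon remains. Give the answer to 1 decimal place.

δ₀ = (0.0110381/0.0112372 − 1)×1000 = (0.982282 − 1)×1000 = -17.718‰
α − 1 = ε/1000 = 0.0291
f^(α−1) = 0.495^(0.0291) = 0.979745
δ_res = (-17.718 + 1000) × 0.979745 − 1000 = 962.386 − 1000 = -37.61‰

-37.6‰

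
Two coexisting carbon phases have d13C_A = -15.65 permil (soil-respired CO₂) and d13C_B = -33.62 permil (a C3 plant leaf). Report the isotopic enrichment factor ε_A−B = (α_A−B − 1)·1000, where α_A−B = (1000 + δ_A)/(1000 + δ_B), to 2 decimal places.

18.60 permil

α_A−B = (1000 + -15.65) / (1000 + -33.62) = 984.35 / 966.38 = 1.018595
ε_A−B = (1.018595 − 1) × 1000 = 18.595 permil
(The approximation ε ≈ δ_A − δ_B would give 17.97 permil.)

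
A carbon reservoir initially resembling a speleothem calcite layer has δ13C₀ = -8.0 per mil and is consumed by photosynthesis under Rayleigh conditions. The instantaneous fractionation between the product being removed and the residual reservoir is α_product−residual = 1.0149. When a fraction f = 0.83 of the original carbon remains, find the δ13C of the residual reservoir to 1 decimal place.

-10.8 per mil

Rayleigh residual: δ_res = (δ₀ + 1000)·f^(α−1) − 1000
α − 1 = 0.01490
f^(α−1) = 0.83^(0.01490) = 0.997228
δ_res = (-8.0 + 1000) × 0.997228 − 1000 = 989.250 − 1000 = -10.75 per mil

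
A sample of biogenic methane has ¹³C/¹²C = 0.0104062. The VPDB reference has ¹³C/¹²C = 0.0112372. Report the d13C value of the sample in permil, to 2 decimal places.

-73.95 permil

d13C = (R_sample / R_standard − 1) × 1000
R_sample / R_standard = 0.0104062 / 0.0112372 = 0.926049
d13C = (0.926049 − 1) × 1000 = -73.951 permil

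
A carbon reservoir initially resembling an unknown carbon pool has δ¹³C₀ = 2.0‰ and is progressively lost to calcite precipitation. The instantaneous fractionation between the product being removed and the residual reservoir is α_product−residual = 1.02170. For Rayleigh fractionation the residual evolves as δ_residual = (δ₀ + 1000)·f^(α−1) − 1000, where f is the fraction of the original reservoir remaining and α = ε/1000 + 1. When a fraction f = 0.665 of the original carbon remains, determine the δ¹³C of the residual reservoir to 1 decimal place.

Rayleigh residual: δ_res = (δ₀ + 1000)·f^(α−1) − 1000
α − 1 = 0.02170
f^(α−1) = 0.665^(0.02170) = 0.991186
δ_res = (2.0 + 1000) × 0.991186 − 1000 = 993.169 − 1000 = -6.83‰

-6.8‰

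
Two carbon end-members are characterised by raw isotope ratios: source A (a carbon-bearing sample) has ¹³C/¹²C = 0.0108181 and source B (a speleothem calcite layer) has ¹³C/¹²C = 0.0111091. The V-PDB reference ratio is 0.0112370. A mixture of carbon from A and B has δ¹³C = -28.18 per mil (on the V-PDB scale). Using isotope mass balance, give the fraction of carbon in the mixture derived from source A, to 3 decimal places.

0.649

δ_A = (0.0108181/0.0112370 − 1)×1000 = (0.962721 − 1)×1000 = -37.279 per mil
δ_B = (0.0111091/0.0112370 − 1)×1000 = (0.988618 − 1)×1000 = -11.382 per mil
f_A = (δ_mix − δ_B)/(δ_A − δ_B) = (-28.18 − (-11.382))/(-37.279 − (-11.382))
f_A = -16.798 / -25.897 = 0.6487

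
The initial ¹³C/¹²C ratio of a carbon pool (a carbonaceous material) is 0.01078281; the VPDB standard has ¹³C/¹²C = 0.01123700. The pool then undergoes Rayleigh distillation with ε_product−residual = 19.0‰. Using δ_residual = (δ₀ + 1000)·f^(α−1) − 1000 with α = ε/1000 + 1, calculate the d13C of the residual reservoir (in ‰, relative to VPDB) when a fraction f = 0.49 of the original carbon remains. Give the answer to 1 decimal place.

δ₀ = (0.01078281/0.01123700 − 1)×1000 = (0.959581 − 1)×1000 = -40.419‰
α − 1 = ε/1000 = 0.0190
f^(α−1) = 0.49^(0.0190) = 0.986538
δ_res = (-40.419 + 1000) × 0.986538 − 1000 = 946.663 − 1000 = -53.34‰

-53.3‰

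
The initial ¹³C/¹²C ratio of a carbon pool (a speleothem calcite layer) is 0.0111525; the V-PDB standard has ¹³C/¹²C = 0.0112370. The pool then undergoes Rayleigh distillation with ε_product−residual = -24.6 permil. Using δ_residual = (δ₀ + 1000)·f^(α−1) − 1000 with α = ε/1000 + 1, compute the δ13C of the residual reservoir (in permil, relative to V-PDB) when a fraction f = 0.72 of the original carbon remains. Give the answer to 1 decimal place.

δ₀ = (0.0111525/0.0112370 − 1)×1000 = (0.992480 − 1)×1000 = -7.520 permil
α − 1 = ε/1000 = -0.0246
f^(α−1) = 0.72^(-0.0246) = 1.008114
δ_res = (-7.520 + 1000) × 1.008114 − 1000 = 1000.533 − 1000 = 0.53 permil

0.5 permil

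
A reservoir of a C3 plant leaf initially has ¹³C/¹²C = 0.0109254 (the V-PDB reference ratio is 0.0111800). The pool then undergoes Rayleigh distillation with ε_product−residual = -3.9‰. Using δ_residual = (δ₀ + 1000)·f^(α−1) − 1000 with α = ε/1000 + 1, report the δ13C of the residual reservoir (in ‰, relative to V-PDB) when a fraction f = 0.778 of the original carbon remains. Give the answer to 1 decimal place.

δ₀ = (0.0109254/0.0111800 − 1)×1000 = (0.977227 − 1)×1000 = -22.773‰
α − 1 = ε/1000 = -0.0039
f^(α−1) = 0.778^(-0.0039) = 1.000979
δ_res = (-22.773 + 1000) × 1.000979 − 1000 = 978.184 − 1000 = -21.82‰

-21.8‰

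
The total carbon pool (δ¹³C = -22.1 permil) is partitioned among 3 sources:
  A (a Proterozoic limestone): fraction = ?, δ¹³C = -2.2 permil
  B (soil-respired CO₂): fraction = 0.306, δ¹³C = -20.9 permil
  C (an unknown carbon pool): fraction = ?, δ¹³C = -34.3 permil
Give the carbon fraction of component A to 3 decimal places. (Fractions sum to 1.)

0.252

Let f_A and f_C be the unknown fractions; fractions sum to 1 so f_A + f_C = 0.694.
Mass balance: Σ fᵢ·δᵢ = δ_bulk ⇒ f_A·(-2.2) + f_C·(-34.3) = -22.1 − (-6.395) = -15.705
Substitute f_C = 0.694 − f_A:
f_A·(-2.2 − -34.3) = -15.705 − 0.694×(-34.3) = 8.100
f_A = 8.100 / 32.1 = 0.2523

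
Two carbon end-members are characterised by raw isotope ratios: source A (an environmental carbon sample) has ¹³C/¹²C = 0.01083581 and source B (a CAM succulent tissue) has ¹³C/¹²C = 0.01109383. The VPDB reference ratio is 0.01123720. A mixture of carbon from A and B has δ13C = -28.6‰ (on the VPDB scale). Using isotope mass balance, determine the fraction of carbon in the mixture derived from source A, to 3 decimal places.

δ_A = (0.01083581/0.01123720 − 1)×1000 = (0.964280 − 1)×1000 = -35.720‰
δ_B = (0.01109383/0.01123720 − 1)×1000 = (0.987241 − 1)×1000 = -12.759‰
f_A = (δ_mix − δ_B)/(δ_A − δ_B) = (-28.6 − (-12.759))/(-35.720 − (-12.759))
f_A = -15.841 / -22.961 = 0.6899

0.690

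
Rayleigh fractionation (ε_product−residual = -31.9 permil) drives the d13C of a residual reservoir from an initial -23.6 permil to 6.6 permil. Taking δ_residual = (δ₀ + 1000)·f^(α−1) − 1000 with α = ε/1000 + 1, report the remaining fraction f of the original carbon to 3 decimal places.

0.385

α − 1 = ε/1000 = -0.0319
(δ_res + 1000)/(δ₀ + 1000) = (6.6 + 1000)/(-23.6 + 1000) = 1006.6/976.4 = 1.030930
f = 1.030930^(1/-0.0319) = exp(ln(1.030930)/-0.0319) = exp(0.03046/-0.0319)
f = exp(-0.9549) = 0.3849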